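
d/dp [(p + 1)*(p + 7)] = 2*p + 8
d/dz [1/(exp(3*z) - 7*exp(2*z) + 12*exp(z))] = (-3*exp(2*z) + 14*exp(z) - 12)*exp(-z)/(exp(2*z) - 7*exp(z) + 12)^2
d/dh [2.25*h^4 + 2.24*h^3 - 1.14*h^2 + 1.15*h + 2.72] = 9.0*h^3 + 6.72*h^2 - 2.28*h + 1.15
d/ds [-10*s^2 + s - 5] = 1 - 20*s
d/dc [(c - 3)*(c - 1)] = 2*c - 4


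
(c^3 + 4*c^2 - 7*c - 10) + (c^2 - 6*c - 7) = c^3 + 5*c^2 - 13*c - 17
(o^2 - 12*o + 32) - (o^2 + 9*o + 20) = 12 - 21*o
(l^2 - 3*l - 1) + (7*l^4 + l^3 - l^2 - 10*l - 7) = 7*l^4 + l^3 - 13*l - 8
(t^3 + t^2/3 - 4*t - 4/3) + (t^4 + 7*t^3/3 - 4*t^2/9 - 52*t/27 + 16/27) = t^4 + 10*t^3/3 - t^2/9 - 160*t/27 - 20/27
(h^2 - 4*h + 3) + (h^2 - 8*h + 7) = 2*h^2 - 12*h + 10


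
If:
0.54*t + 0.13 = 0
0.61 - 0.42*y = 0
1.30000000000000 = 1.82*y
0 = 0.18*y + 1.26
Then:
No Solution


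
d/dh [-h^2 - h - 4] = -2*h - 1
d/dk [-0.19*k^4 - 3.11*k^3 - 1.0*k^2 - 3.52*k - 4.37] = -0.76*k^3 - 9.33*k^2 - 2.0*k - 3.52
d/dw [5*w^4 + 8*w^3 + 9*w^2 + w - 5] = 20*w^3 + 24*w^2 + 18*w + 1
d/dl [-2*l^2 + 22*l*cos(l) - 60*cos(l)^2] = -22*l*sin(l) - 4*l + 60*sin(2*l) + 22*cos(l)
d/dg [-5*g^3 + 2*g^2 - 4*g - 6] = -15*g^2 + 4*g - 4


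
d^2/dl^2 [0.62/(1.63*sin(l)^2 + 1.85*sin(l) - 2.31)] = (-6.589112*sin(l)^4 - 5.60883*sin(l)^3 - 1.576226*sin(l)^2 + 8.56809*sin(l) + 8.912872)/(1.63*sin(l)^2 + 1.85*sin(l) - 2.31)^3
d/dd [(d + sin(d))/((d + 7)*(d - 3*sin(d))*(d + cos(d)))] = ((d + 7)*(d - 3*sin(d))*(d + sin(d))*(sin(d) - 1) + (d + 7)*(d - 3*sin(d))*(d + cos(d))*(cos(d) + 1) + (d + 7)*(d + sin(d))*(d + cos(d))*(3*cos(d) - 1) - (d - 3*sin(d))*(d + sin(d))*(d + cos(d)))/((d + 7)^2*(d - 3*sin(d))^2*(d + cos(d))^2)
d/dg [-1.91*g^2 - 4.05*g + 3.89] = -3.82*g - 4.05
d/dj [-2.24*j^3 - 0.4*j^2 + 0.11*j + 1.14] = -6.72*j^2 - 0.8*j + 0.11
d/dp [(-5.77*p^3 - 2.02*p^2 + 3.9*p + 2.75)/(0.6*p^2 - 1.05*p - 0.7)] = (-3.462*p^4 + 12.117*p^3 + 11.898*p^2 - 0.472*p + 0.1575)/(0.36*p^4 - 1.26*p^3 + 0.2625*p^2 + 1.47*p + 0.49)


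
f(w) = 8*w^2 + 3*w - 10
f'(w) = 16*w + 3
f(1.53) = 13.32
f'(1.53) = 27.48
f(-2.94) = 50.33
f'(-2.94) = -44.04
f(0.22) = -8.95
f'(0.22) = 6.52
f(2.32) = 40.02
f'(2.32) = 40.12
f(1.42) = 10.39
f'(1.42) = 25.72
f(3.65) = 107.53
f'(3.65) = 61.40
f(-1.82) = 11.04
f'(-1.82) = -26.12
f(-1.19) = -2.24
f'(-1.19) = -16.04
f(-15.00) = 1745.00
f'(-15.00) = -237.00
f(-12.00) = 1106.00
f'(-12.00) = -189.00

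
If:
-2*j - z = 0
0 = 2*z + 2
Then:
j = 1/2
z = -1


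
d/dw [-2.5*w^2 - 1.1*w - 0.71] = -5.0*w - 1.1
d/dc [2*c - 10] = 2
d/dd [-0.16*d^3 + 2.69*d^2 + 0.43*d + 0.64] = -0.48*d^2 + 5.38*d + 0.43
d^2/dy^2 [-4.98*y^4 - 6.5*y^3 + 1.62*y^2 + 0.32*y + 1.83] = -59.76*y^2 - 39.0*y + 3.24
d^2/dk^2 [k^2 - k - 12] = 2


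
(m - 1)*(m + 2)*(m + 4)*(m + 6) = m^4 + 11*m^3 + 32*m^2 + 4*m - 48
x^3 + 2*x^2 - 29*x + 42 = (x - 3)*(x - 2)*(x + 7)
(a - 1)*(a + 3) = a^2 + 2*a - 3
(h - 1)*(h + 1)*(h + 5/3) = h^3 + 5*h^2/3 - h - 5/3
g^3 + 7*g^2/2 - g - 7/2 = (g - 1)*(g + 1)*(g + 7/2)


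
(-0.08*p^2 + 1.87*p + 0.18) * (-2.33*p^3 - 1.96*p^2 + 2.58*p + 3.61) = 0.1864*p^5 - 4.2003*p^4 - 4.291*p^3 + 4.183*p^2 + 7.2151*p + 0.6498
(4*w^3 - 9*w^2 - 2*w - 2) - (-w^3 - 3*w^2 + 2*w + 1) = 5*w^3 - 6*w^2 - 4*w - 3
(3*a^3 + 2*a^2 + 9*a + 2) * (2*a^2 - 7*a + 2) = 6*a^5 - 17*a^4 + 10*a^3 - 55*a^2 + 4*a + 4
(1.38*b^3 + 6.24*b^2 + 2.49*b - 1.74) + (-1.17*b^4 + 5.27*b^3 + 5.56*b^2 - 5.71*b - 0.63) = -1.17*b^4 + 6.65*b^3 + 11.8*b^2 - 3.22*b - 2.37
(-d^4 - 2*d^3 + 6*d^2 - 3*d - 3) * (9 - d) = d^5 - 7*d^4 - 24*d^3 + 57*d^2 - 24*d - 27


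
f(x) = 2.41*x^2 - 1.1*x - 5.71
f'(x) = 4.82*x - 1.1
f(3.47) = 19.49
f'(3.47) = 15.63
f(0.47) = -5.69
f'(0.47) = 1.17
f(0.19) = -5.83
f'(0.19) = -0.18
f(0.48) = -5.68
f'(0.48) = 1.21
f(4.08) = 29.92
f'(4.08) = 18.57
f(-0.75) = -3.53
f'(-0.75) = -4.72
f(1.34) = -2.86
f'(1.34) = 5.36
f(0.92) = -4.68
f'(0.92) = 3.33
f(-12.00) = 354.53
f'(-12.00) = -58.94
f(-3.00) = 19.28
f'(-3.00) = -15.56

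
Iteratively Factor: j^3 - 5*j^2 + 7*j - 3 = (j - 1)*(j^2 - 4*j + 3) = (j - 1)^2*(j - 3)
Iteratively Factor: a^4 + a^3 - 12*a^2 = (a)*(a^3 + a^2 - 12*a) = a^2*(a^2 + a - 12) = a^2*(a - 3)*(a + 4)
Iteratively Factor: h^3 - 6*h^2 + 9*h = (h)*(h^2 - 6*h + 9) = h*(h - 3)*(h - 3)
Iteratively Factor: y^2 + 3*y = (y + 3)*(y)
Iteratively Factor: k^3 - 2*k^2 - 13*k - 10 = (k + 2)*(k^2 - 4*k - 5) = (k + 1)*(k + 2)*(k - 5)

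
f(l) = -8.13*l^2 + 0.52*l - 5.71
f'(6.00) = -97.04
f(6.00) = -295.27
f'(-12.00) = 195.64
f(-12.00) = -1182.67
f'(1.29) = -20.46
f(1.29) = -18.57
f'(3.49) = -56.23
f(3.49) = -102.92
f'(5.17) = -83.54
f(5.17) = -220.33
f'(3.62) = -58.34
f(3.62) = -110.37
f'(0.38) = -5.66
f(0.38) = -6.69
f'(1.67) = -26.63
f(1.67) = -27.52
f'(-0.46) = 8.00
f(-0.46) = -7.67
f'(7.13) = -115.41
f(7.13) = -415.31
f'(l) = 0.52 - 16.26*l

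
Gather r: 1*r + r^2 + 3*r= r^2 + 4*r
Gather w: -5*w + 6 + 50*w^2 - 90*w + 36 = 50*w^2 - 95*w + 42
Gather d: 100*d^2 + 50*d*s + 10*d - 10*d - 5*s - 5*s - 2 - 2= 100*d^2 + 50*d*s - 10*s - 4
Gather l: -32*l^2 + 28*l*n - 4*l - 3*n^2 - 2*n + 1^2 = -32*l^2 + l*(28*n - 4) - 3*n^2 - 2*n + 1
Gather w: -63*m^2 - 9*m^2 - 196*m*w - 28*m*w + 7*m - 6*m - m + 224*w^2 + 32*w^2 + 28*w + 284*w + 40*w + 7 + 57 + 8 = -72*m^2 + 256*w^2 + w*(352 - 224*m) + 72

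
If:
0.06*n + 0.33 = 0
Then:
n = -5.50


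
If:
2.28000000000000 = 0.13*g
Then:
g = 17.54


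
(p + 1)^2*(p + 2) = p^3 + 4*p^2 + 5*p + 2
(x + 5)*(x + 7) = x^2 + 12*x + 35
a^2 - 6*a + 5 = (a - 5)*(a - 1)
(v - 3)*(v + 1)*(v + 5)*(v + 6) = v^4 + 9*v^3 + 5*v^2 - 93*v - 90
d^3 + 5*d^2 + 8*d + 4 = (d + 1)*(d + 2)^2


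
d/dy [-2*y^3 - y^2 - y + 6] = -6*y^2 - 2*y - 1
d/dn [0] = 0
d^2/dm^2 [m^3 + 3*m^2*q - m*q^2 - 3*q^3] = 6*m + 6*q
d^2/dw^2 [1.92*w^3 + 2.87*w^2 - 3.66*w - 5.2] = 11.52*w + 5.74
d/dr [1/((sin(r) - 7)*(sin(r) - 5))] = 2*(6 - sin(r))*cos(r)/((sin(r) - 7)^2*(sin(r) - 5)^2)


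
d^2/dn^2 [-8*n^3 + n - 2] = -48*n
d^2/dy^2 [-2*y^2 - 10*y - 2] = -4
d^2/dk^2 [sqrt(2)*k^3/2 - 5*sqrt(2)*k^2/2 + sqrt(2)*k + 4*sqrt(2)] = sqrt(2)*(3*k - 5)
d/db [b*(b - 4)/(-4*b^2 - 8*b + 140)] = (-3*b^2 + 35*b - 70)/(2*(b^4 + 4*b^3 - 66*b^2 - 140*b + 1225))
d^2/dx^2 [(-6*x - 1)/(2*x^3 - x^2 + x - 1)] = 2*(-(6*x + 1)*(6*x^2 - 2*x + 1)^2 + (36*x^2 - 12*x + (6*x - 1)*(6*x + 1) + 6)*(2*x^3 - x^2 + x - 1))/(2*x^3 - x^2 + x - 1)^3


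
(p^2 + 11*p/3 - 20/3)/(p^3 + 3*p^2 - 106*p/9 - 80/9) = 3*(3*p - 4)/(9*p^2 - 18*p - 16)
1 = 1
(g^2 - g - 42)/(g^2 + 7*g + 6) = (g - 7)/(g + 1)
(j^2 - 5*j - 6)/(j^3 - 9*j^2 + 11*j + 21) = (j - 6)/(j^2 - 10*j + 21)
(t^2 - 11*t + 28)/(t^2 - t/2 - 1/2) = 2*(-t^2 + 11*t - 28)/(-2*t^2 + t + 1)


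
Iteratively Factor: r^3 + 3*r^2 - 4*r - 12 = (r - 2)*(r^2 + 5*r + 6) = (r - 2)*(r + 2)*(r + 3)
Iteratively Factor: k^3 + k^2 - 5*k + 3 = (k + 3)*(k^2 - 2*k + 1) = (k - 1)*(k + 3)*(k - 1)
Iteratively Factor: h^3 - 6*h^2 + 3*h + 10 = (h - 5)*(h^2 - h - 2) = (h - 5)*(h - 2)*(h + 1)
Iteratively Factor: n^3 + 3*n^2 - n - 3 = (n - 1)*(n^2 + 4*n + 3) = (n - 1)*(n + 1)*(n + 3)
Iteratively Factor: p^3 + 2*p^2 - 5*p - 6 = (p + 1)*(p^2 + p - 6) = (p + 1)*(p + 3)*(p - 2)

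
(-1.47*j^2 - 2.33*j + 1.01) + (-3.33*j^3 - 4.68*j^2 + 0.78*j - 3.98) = -3.33*j^3 - 6.15*j^2 - 1.55*j - 2.97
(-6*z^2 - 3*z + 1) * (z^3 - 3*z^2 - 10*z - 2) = -6*z^5 + 15*z^4 + 70*z^3 + 39*z^2 - 4*z - 2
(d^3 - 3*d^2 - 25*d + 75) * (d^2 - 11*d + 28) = d^5 - 14*d^4 + 36*d^3 + 266*d^2 - 1525*d + 2100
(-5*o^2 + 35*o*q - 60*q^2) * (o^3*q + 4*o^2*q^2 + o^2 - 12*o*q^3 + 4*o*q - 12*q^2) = -5*o^5*q + 15*o^4*q^2 - 5*o^4 + 140*o^3*q^3 + 15*o^3*q - 660*o^2*q^4 + 140*o^2*q^2 + 720*o*q^5 - 660*o*q^3 + 720*q^4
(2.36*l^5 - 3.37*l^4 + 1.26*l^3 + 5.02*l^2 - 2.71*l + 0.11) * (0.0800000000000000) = 0.1888*l^5 - 0.2696*l^4 + 0.1008*l^3 + 0.4016*l^2 - 0.2168*l + 0.0088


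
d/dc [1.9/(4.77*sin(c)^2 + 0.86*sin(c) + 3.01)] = -(18.126*sin(c) + 1.634)*cos(c)/(4.77*sin(c)^2 + 0.86*sin(c) + 3.01)^2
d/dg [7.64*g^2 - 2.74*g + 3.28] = 15.28*g - 2.74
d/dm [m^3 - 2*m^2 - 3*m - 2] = 3*m^2 - 4*m - 3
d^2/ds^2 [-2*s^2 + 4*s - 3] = -4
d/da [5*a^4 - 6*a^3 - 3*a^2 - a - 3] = 20*a^3 - 18*a^2 - 6*a - 1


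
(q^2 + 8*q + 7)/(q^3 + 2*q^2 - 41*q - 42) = 1/(q - 6)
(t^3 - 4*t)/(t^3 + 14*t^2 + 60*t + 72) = t*(t - 2)/(t^2 + 12*t + 36)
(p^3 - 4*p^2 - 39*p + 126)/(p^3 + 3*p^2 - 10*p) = (p^3 - 4*p^2 - 39*p + 126)/(p*(p^2 + 3*p - 10))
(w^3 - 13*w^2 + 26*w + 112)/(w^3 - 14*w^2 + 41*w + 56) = (w + 2)/(w + 1)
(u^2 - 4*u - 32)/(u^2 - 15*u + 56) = (u + 4)/(u - 7)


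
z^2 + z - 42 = (z - 6)*(z + 7)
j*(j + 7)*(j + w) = j^3 + j^2*w + 7*j^2 + 7*j*w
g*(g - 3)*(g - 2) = g^3 - 5*g^2 + 6*g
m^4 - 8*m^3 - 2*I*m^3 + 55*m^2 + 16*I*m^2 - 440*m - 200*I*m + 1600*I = (m - 8)*(m - 5*I)^2*(m + 8*I)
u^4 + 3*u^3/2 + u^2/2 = u^2*(u + 1/2)*(u + 1)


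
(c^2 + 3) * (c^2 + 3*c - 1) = c^4 + 3*c^3 + 2*c^2 + 9*c - 3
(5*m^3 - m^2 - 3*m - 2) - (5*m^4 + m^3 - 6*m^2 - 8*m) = -5*m^4 + 4*m^3 + 5*m^2 + 5*m - 2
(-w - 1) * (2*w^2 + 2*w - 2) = -2*w^3 - 4*w^2 + 2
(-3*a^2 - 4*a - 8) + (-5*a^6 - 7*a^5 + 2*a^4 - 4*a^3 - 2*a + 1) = -5*a^6 - 7*a^5 + 2*a^4 - 4*a^3 - 3*a^2 - 6*a - 7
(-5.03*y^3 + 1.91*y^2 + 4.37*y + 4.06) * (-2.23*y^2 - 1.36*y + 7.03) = 11.2169*y^5 + 2.5815*y^4 - 47.7036*y^3 - 1.5697*y^2 + 25.1995*y + 28.5418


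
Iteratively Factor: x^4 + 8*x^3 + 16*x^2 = (x)*(x^3 + 8*x^2 + 16*x) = x*(x + 4)*(x^2 + 4*x) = x^2*(x + 4)*(x + 4)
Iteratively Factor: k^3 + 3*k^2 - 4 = (k + 2)*(k^2 + k - 2) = (k - 1)*(k + 2)*(k + 2)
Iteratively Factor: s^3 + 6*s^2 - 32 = (s - 2)*(s^2 + 8*s + 16) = (s - 2)*(s + 4)*(s + 4)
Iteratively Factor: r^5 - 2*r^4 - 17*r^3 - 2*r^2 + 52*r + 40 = (r + 2)*(r^4 - 4*r^3 - 9*r^2 + 16*r + 20) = (r + 1)*(r + 2)*(r^3 - 5*r^2 - 4*r + 20) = (r - 5)*(r + 1)*(r + 2)*(r^2 - 4) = (r - 5)*(r + 1)*(r + 2)^2*(r - 2)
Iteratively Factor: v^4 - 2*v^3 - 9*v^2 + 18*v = (v - 3)*(v^3 + v^2 - 6*v) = (v - 3)*(v - 2)*(v^2 + 3*v) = (v - 3)*(v - 2)*(v + 3)*(v)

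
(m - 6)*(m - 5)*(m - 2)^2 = m^4 - 15*m^3 + 78*m^2 - 164*m + 120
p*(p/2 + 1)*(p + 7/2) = p^3/2 + 11*p^2/4 + 7*p/2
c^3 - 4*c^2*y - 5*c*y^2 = c*(c - 5*y)*(c + y)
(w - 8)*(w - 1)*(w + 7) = w^3 - 2*w^2 - 55*w + 56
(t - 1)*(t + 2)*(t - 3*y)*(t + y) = t^4 - 2*t^3*y + t^3 - 3*t^2*y^2 - 2*t^2*y - 2*t^2 - 3*t*y^2 + 4*t*y + 6*y^2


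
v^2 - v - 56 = (v - 8)*(v + 7)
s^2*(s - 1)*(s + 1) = s^4 - s^2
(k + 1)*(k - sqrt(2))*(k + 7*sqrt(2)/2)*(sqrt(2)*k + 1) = sqrt(2)*k^4 + sqrt(2)*k^3 + 6*k^3 - 9*sqrt(2)*k^2/2 + 6*k^2 - 7*k - 9*sqrt(2)*k/2 - 7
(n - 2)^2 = n^2 - 4*n + 4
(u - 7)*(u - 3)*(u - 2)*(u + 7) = u^4 - 5*u^3 - 43*u^2 + 245*u - 294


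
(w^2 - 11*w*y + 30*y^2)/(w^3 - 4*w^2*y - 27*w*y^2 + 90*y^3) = (-w + 5*y)/(-w^2 - 2*w*y + 15*y^2)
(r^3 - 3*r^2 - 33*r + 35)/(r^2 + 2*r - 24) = (r^3 - 3*r^2 - 33*r + 35)/(r^2 + 2*r - 24)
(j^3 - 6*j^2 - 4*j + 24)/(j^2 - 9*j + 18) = (j^2 - 4)/(j - 3)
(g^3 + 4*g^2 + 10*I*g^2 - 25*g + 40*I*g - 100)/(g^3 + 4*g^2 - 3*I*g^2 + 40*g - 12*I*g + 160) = (g + 5*I)/(g - 8*I)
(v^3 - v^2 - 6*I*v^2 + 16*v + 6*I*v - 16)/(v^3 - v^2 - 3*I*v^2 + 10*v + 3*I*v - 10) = (v - 8*I)/(v - 5*I)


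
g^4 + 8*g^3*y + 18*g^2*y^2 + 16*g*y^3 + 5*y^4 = (g + y)^3*(g + 5*y)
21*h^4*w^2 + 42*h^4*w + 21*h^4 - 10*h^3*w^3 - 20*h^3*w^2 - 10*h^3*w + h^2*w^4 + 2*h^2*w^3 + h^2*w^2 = (-7*h + w)*(-3*h + w)*(h*w + h)^2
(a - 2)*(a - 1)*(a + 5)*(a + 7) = a^4 + 9*a^3 + a^2 - 81*a + 70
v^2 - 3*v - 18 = (v - 6)*(v + 3)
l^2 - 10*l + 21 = (l - 7)*(l - 3)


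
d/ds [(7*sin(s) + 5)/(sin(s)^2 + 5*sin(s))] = (-10*sin(s) + 7*cos(s)^2 - 32)*cos(s)/((sin(s) + 5)^2*sin(s)^2)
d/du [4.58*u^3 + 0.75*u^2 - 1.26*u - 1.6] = 13.74*u^2 + 1.5*u - 1.26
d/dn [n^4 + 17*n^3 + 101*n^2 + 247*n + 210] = 4*n^3 + 51*n^2 + 202*n + 247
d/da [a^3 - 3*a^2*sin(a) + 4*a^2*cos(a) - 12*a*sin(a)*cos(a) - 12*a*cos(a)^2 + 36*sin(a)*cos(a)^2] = -4*a^2*sin(a) - 3*a^2*cos(a) + 3*a^2 - 6*a*sin(a) + 8*a*cos(a) - 12*sqrt(2)*a*cos(2*a + pi/4) - 6*sqrt(2)*sin(2*a + pi/4) + 9*cos(a) + 27*cos(3*a) - 6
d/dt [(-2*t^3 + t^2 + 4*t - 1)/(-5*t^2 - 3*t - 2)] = (10*t^4 + 12*t^3 + 29*t^2 - 14*t - 11)/(25*t^4 + 30*t^3 + 29*t^2 + 12*t + 4)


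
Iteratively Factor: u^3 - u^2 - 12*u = (u + 3)*(u^2 - 4*u) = u*(u + 3)*(u - 4)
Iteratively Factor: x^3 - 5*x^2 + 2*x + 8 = (x - 2)*(x^2 - 3*x - 4) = (x - 2)*(x + 1)*(x - 4)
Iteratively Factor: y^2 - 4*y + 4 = (y - 2)*(y - 2)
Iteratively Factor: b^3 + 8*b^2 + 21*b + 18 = (b + 2)*(b^2 + 6*b + 9) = (b + 2)*(b + 3)*(b + 3)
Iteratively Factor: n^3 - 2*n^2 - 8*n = (n + 2)*(n^2 - 4*n) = (n - 4)*(n + 2)*(n)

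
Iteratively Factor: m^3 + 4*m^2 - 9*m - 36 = (m + 4)*(m^2 - 9) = (m + 3)*(m + 4)*(m - 3)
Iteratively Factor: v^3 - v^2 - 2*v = (v - 2)*(v^2 + v) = v*(v - 2)*(v + 1)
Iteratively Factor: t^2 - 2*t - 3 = (t - 3)*(t + 1)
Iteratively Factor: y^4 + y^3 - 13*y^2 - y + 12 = (y + 4)*(y^3 - 3*y^2 - y + 3) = (y - 3)*(y + 4)*(y^2 - 1) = (y - 3)*(y - 1)*(y + 4)*(y + 1)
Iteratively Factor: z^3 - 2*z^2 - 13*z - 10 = (z + 2)*(z^2 - 4*z - 5) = (z + 1)*(z + 2)*(z - 5)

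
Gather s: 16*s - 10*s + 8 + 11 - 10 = 6*s + 9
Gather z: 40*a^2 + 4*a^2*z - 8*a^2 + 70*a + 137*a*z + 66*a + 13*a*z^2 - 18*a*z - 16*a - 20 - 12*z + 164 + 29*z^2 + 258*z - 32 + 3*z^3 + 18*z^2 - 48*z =32*a^2 + 120*a + 3*z^3 + z^2*(13*a + 47) + z*(4*a^2 + 119*a + 198) + 112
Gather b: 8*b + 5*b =13*b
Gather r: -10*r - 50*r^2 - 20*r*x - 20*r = -50*r^2 + r*(-20*x - 30)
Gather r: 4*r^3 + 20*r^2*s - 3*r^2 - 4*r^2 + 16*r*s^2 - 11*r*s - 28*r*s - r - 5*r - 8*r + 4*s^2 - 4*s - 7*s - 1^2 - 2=4*r^3 + r^2*(20*s - 7) + r*(16*s^2 - 39*s - 14) + 4*s^2 - 11*s - 3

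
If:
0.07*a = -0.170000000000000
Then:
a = -2.43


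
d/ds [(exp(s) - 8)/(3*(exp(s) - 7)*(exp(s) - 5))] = (-exp(2*s) + 16*exp(s) - 61)*exp(s)/(3*(exp(4*s) - 24*exp(3*s) + 214*exp(2*s) - 840*exp(s) + 1225))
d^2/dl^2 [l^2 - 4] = 2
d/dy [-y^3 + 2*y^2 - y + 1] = -3*y^2 + 4*y - 1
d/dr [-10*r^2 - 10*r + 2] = -20*r - 10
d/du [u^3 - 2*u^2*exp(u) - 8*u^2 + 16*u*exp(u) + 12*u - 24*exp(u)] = -2*u^2*exp(u) + 3*u^2 + 12*u*exp(u) - 16*u - 8*exp(u) + 12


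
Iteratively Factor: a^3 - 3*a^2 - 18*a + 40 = (a - 5)*(a^2 + 2*a - 8) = (a - 5)*(a + 4)*(a - 2)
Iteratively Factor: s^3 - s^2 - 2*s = (s + 1)*(s^2 - 2*s) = s*(s + 1)*(s - 2)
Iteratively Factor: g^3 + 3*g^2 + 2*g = (g)*(g^2 + 3*g + 2) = g*(g + 1)*(g + 2)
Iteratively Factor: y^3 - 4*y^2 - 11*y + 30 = (y - 5)*(y^2 + y - 6) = (y - 5)*(y + 3)*(y - 2)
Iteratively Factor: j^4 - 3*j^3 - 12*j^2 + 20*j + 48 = (j + 2)*(j^3 - 5*j^2 - 2*j + 24) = (j - 3)*(j + 2)*(j^2 - 2*j - 8) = (j - 4)*(j - 3)*(j + 2)*(j + 2)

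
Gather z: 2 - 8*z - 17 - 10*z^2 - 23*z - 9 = -10*z^2 - 31*z - 24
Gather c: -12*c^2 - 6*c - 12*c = -12*c^2 - 18*c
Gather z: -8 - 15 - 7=-30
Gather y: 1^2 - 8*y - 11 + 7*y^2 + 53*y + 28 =7*y^2 + 45*y + 18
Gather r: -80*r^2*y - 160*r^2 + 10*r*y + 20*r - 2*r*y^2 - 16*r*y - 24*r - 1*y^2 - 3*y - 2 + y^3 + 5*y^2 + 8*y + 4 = r^2*(-80*y - 160) + r*(-2*y^2 - 6*y - 4) + y^3 + 4*y^2 + 5*y + 2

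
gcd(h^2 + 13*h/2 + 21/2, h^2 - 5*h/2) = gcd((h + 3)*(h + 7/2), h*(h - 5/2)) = 1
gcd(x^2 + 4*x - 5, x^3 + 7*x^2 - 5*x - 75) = x + 5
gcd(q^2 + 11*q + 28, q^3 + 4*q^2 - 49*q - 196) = q^2 + 11*q + 28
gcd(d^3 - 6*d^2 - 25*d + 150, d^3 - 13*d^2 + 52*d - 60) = d^2 - 11*d + 30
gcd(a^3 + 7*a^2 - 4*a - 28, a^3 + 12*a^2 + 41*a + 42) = a^2 + 9*a + 14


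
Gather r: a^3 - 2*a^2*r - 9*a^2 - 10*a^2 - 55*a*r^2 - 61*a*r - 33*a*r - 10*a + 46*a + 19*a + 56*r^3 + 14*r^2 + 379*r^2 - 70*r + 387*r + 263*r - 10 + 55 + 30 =a^3 - 19*a^2 + 55*a + 56*r^3 + r^2*(393 - 55*a) + r*(-2*a^2 - 94*a + 580) + 75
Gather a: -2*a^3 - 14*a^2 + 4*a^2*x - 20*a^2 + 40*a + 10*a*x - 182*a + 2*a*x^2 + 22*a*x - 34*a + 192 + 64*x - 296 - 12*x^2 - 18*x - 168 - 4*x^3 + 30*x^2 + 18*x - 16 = -2*a^3 + a^2*(4*x - 34) + a*(2*x^2 + 32*x - 176) - 4*x^3 + 18*x^2 + 64*x - 288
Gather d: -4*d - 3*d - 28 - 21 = -7*d - 49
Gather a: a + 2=a + 2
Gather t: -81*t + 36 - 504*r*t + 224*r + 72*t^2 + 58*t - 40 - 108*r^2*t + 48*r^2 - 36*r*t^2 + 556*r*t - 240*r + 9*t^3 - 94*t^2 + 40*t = 48*r^2 - 16*r + 9*t^3 + t^2*(-36*r - 22) + t*(-108*r^2 + 52*r + 17) - 4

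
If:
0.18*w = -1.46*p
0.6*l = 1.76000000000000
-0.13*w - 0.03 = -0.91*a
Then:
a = 0.142857142857143*w + 0.032967032967033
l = 2.93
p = -0.123287671232877*w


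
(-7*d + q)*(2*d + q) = -14*d^2 - 5*d*q + q^2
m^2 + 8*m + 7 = (m + 1)*(m + 7)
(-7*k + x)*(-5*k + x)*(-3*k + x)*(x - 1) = -105*k^3*x + 105*k^3 + 71*k^2*x^2 - 71*k^2*x - 15*k*x^3 + 15*k*x^2 + x^4 - x^3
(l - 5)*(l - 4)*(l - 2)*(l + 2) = l^4 - 9*l^3 + 16*l^2 + 36*l - 80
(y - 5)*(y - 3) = y^2 - 8*y + 15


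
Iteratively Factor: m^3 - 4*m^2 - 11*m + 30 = (m - 5)*(m^2 + m - 6) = (m - 5)*(m - 2)*(m + 3)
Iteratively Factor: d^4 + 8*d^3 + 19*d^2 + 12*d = (d + 4)*(d^3 + 4*d^2 + 3*d) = (d + 1)*(d + 4)*(d^2 + 3*d) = (d + 1)*(d + 3)*(d + 4)*(d)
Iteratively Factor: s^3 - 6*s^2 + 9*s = (s)*(s^2 - 6*s + 9) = s*(s - 3)*(s - 3)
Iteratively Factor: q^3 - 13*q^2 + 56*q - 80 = (q - 4)*(q^2 - 9*q + 20) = (q - 5)*(q - 4)*(q - 4)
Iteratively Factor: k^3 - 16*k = (k)*(k^2 - 16) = k*(k - 4)*(k + 4)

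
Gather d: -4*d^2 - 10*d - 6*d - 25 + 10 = -4*d^2 - 16*d - 15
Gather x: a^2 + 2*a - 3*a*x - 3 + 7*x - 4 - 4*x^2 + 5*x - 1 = a^2 + 2*a - 4*x^2 + x*(12 - 3*a) - 8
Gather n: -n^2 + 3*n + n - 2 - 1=-n^2 + 4*n - 3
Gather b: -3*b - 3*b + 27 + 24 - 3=48 - 6*b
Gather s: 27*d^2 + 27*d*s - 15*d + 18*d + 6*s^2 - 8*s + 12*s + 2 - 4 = 27*d^2 + 3*d + 6*s^2 + s*(27*d + 4) - 2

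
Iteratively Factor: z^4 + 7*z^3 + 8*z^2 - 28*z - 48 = (z - 2)*(z^3 + 9*z^2 + 26*z + 24) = (z - 2)*(z + 2)*(z^2 + 7*z + 12) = (z - 2)*(z + 2)*(z + 4)*(z + 3)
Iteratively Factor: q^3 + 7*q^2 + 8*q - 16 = (q - 1)*(q^2 + 8*q + 16) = (q - 1)*(q + 4)*(q + 4)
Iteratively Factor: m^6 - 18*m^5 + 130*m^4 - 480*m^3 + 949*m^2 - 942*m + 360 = (m - 2)*(m^5 - 16*m^4 + 98*m^3 - 284*m^2 + 381*m - 180) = (m - 3)*(m - 2)*(m^4 - 13*m^3 + 59*m^2 - 107*m + 60) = (m - 5)*(m - 3)*(m - 2)*(m^3 - 8*m^2 + 19*m - 12) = (m - 5)*(m - 3)^2*(m - 2)*(m^2 - 5*m + 4) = (m - 5)*(m - 3)^2*(m - 2)*(m - 1)*(m - 4)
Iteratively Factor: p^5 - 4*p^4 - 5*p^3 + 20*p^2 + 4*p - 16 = (p - 1)*(p^4 - 3*p^3 - 8*p^2 + 12*p + 16) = (p - 4)*(p - 1)*(p^3 + p^2 - 4*p - 4) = (p - 4)*(p - 1)*(p + 2)*(p^2 - p - 2) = (p - 4)*(p - 1)*(p + 1)*(p + 2)*(p - 2)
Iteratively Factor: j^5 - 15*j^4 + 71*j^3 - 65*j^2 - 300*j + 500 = (j + 2)*(j^4 - 17*j^3 + 105*j^2 - 275*j + 250) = (j - 5)*(j + 2)*(j^3 - 12*j^2 + 45*j - 50) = (j - 5)^2*(j + 2)*(j^2 - 7*j + 10) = (j - 5)^3*(j + 2)*(j - 2)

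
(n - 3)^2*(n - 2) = n^3 - 8*n^2 + 21*n - 18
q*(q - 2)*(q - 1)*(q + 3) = q^4 - 7*q^2 + 6*q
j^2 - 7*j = j*(j - 7)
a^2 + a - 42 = (a - 6)*(a + 7)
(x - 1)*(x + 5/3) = x^2 + 2*x/3 - 5/3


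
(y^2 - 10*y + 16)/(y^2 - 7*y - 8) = (y - 2)/(y + 1)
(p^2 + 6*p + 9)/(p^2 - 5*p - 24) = (p + 3)/(p - 8)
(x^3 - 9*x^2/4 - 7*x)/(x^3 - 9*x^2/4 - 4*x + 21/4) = x*(x - 4)/(x^2 - 4*x + 3)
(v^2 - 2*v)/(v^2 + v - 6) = v/(v + 3)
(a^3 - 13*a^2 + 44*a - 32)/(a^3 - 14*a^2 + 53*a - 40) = (a - 4)/(a - 5)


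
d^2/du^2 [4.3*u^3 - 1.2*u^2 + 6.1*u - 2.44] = 25.8*u - 2.4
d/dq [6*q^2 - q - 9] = 12*q - 1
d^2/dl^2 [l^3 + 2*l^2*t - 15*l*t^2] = 6*l + 4*t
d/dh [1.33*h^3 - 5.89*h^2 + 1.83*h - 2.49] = 3.99*h^2 - 11.78*h + 1.83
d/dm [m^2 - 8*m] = 2*m - 8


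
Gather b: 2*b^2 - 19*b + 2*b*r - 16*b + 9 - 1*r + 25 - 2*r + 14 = 2*b^2 + b*(2*r - 35) - 3*r + 48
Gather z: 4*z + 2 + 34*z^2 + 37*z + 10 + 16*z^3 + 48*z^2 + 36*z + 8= 16*z^3 + 82*z^2 + 77*z + 20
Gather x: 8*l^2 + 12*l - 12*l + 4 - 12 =8*l^2 - 8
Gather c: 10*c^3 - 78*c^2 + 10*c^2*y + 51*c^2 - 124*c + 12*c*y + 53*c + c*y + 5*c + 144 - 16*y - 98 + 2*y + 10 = 10*c^3 + c^2*(10*y - 27) + c*(13*y - 66) - 14*y + 56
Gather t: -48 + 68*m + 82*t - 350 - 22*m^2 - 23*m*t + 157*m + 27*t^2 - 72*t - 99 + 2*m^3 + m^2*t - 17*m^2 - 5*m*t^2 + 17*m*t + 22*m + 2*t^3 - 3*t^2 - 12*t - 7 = 2*m^3 - 39*m^2 + 247*m + 2*t^3 + t^2*(24 - 5*m) + t*(m^2 - 6*m - 2) - 504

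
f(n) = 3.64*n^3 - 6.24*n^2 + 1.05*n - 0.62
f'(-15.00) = 2645.25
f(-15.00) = -13705.37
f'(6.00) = 319.29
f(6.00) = 567.28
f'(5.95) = 313.39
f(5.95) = 551.46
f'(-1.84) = 60.98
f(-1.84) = -46.35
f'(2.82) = 52.70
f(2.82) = 34.35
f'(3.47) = 89.23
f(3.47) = 79.97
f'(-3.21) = 153.63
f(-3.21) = -188.69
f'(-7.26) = 667.22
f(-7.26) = -1730.01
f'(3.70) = 104.37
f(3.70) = 102.22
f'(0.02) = 0.80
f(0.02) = -0.60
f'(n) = 10.92*n^2 - 12.48*n + 1.05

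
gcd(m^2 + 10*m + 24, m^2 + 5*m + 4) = m + 4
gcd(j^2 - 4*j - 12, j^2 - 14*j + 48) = j - 6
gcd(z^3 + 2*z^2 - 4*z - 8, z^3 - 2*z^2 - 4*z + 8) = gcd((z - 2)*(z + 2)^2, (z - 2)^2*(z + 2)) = z^2 - 4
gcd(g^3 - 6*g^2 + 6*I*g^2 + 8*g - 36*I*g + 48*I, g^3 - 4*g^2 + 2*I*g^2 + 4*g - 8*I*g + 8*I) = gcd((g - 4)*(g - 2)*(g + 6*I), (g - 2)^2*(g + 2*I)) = g - 2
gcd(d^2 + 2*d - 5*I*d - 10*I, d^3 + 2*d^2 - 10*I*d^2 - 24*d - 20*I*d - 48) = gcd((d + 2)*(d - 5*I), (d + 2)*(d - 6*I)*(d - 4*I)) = d + 2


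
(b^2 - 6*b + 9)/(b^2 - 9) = (b - 3)/(b + 3)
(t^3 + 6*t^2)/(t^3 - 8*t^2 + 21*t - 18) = t^2*(t + 6)/(t^3 - 8*t^2 + 21*t - 18)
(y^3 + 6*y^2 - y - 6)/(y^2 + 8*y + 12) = (y^2 - 1)/(y + 2)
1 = 1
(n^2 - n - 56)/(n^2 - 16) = (n^2 - n - 56)/(n^2 - 16)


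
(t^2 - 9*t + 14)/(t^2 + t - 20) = (t^2 - 9*t + 14)/(t^2 + t - 20)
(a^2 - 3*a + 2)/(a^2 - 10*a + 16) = (a - 1)/(a - 8)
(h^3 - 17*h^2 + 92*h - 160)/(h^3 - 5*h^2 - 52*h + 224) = (h - 5)/(h + 7)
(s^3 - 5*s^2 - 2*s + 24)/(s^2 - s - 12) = (s^2 - s - 6)/(s + 3)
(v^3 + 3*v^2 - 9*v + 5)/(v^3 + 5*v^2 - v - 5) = (v - 1)/(v + 1)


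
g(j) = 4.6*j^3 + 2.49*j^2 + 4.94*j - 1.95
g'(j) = 13.8*j^2 + 4.98*j + 4.94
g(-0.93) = -8.09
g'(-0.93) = 12.24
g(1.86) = 45.45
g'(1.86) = 61.95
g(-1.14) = -11.16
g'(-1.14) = 17.20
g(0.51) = 1.83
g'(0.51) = 11.07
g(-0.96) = -8.47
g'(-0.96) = 12.88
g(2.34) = 82.18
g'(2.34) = 92.16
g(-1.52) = -19.86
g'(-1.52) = 29.25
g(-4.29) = -340.50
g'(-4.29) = 237.55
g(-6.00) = -935.55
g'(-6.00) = 471.86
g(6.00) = 1110.93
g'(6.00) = 531.62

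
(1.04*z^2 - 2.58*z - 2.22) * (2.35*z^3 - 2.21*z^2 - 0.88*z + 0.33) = 2.444*z^5 - 8.3614*z^4 - 0.430400000000001*z^3 + 7.5198*z^2 + 1.1022*z - 0.7326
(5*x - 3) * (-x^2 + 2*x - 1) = -5*x^3 + 13*x^2 - 11*x + 3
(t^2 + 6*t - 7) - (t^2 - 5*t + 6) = 11*t - 13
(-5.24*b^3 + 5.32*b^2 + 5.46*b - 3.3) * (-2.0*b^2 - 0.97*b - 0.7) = 10.48*b^5 - 5.5572*b^4 - 12.4124*b^3 - 2.4202*b^2 - 0.621*b + 2.31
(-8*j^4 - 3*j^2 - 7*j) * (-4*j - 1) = 32*j^5 + 8*j^4 + 12*j^3 + 31*j^2 + 7*j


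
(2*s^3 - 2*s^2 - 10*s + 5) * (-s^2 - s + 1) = -2*s^5 + 14*s^3 + 3*s^2 - 15*s + 5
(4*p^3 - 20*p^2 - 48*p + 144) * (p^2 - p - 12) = 4*p^5 - 24*p^4 - 76*p^3 + 432*p^2 + 432*p - 1728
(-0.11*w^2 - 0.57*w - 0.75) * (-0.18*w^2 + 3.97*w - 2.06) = 0.0198*w^4 - 0.3341*w^3 - 1.9013*w^2 - 1.8033*w + 1.545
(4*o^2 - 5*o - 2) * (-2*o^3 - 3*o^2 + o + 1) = -8*o^5 - 2*o^4 + 23*o^3 + 5*o^2 - 7*o - 2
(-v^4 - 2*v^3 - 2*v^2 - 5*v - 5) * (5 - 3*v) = 3*v^5 + v^4 - 4*v^3 + 5*v^2 - 10*v - 25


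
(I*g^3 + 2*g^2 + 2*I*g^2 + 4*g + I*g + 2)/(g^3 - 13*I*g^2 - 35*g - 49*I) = (I*g^3 + 2*g^2*(1 + I) + g*(4 + I) + 2)/(g^3 - 13*I*g^2 - 35*g - 49*I)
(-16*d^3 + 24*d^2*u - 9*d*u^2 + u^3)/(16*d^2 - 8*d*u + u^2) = -d + u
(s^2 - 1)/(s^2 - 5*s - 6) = (s - 1)/(s - 6)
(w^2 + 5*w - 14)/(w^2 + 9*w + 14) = (w - 2)/(w + 2)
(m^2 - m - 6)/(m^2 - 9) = (m + 2)/(m + 3)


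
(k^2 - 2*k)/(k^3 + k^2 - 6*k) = 1/(k + 3)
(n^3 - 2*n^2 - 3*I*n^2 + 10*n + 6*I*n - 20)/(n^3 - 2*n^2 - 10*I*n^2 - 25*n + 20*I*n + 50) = (n + 2*I)/(n - 5*I)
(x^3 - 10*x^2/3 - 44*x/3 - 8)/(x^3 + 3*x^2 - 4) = (x^2 - 16*x/3 - 4)/(x^2 + x - 2)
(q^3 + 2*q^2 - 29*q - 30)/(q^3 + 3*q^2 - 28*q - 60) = (q + 1)/(q + 2)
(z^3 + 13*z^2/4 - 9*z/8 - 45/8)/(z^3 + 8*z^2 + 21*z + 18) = (z^2 + z/4 - 15/8)/(z^2 + 5*z + 6)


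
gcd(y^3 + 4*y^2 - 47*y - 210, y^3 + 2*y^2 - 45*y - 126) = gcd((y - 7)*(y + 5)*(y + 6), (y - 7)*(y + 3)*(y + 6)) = y^2 - y - 42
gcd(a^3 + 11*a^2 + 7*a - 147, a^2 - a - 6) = a - 3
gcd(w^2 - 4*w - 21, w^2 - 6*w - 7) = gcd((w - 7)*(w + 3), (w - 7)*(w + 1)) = w - 7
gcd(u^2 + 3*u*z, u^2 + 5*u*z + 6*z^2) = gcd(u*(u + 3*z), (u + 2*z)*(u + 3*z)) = u + 3*z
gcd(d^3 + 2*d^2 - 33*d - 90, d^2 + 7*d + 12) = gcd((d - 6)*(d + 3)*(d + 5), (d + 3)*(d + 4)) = d + 3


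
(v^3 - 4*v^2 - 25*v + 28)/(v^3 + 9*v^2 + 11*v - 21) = (v^2 - 3*v - 28)/(v^2 + 10*v + 21)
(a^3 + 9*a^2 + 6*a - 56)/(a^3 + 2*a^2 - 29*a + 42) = (a + 4)/(a - 3)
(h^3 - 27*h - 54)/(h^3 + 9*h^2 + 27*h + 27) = (h - 6)/(h + 3)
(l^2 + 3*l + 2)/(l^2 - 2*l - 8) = (l + 1)/(l - 4)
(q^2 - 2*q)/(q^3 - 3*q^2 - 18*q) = (2 - q)/(-q^2 + 3*q + 18)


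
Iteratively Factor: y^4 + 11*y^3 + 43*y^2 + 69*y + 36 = (y + 1)*(y^3 + 10*y^2 + 33*y + 36) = (y + 1)*(y + 3)*(y^2 + 7*y + 12) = (y + 1)*(y + 3)^2*(y + 4)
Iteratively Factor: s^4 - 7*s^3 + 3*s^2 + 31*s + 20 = (s - 4)*(s^3 - 3*s^2 - 9*s - 5) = (s - 5)*(s - 4)*(s^2 + 2*s + 1) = (s - 5)*(s - 4)*(s + 1)*(s + 1)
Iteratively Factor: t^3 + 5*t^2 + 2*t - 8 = (t + 2)*(t^2 + 3*t - 4) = (t - 1)*(t + 2)*(t + 4)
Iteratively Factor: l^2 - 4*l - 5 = (l + 1)*(l - 5)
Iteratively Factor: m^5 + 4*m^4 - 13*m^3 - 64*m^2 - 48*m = (m + 3)*(m^4 + m^3 - 16*m^2 - 16*m) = (m + 1)*(m + 3)*(m^3 - 16*m) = (m + 1)*(m + 3)*(m + 4)*(m^2 - 4*m) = m*(m + 1)*(m + 3)*(m + 4)*(m - 4)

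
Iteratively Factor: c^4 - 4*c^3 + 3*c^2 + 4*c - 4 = (c + 1)*(c^3 - 5*c^2 + 8*c - 4) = (c - 2)*(c + 1)*(c^2 - 3*c + 2) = (c - 2)*(c - 1)*(c + 1)*(c - 2)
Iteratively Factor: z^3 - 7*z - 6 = (z - 3)*(z^2 + 3*z + 2) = (z - 3)*(z + 1)*(z + 2)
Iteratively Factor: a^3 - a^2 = (a)*(a^2 - a) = a*(a - 1)*(a)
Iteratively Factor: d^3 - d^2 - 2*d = (d + 1)*(d^2 - 2*d) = (d - 2)*(d + 1)*(d)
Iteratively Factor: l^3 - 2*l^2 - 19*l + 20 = (l + 4)*(l^2 - 6*l + 5) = (l - 1)*(l + 4)*(l - 5)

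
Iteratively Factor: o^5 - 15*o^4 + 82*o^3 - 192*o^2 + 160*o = (o)*(o^4 - 15*o^3 + 82*o^2 - 192*o + 160) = o*(o - 2)*(o^3 - 13*o^2 + 56*o - 80) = o*(o - 4)*(o - 2)*(o^2 - 9*o + 20) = o*(o - 4)^2*(o - 2)*(o - 5)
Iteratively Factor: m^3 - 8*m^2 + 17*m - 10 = (m - 2)*(m^2 - 6*m + 5) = (m - 5)*(m - 2)*(m - 1)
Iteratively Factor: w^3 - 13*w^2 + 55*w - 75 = (w - 5)*(w^2 - 8*w + 15) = (w - 5)^2*(w - 3)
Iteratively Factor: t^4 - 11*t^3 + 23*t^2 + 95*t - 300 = (t - 5)*(t^3 - 6*t^2 - 7*t + 60) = (t - 5)^2*(t^2 - t - 12) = (t - 5)^2*(t + 3)*(t - 4)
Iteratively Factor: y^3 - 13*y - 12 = (y + 1)*(y^2 - y - 12) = (y + 1)*(y + 3)*(y - 4)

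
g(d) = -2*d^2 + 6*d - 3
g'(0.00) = 6.00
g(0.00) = -3.00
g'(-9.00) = 42.00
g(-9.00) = -219.00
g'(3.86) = -9.44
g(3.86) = -9.64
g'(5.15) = -14.60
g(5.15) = -25.14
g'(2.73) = -4.92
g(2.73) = -1.53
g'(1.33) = 0.68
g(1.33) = 1.44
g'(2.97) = -5.88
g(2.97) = -2.82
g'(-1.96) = 13.84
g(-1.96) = -22.44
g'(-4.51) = 24.04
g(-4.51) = -70.74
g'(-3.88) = 21.52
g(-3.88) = -56.39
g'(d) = 6 - 4*d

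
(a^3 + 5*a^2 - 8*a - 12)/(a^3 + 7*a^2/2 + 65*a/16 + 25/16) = 16*(a^2 + 4*a - 12)/(16*a^2 + 40*a + 25)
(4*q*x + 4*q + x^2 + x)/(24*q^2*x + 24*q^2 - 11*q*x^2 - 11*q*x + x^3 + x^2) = (4*q + x)/(24*q^2 - 11*q*x + x^2)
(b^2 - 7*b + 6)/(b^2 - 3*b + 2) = (b - 6)/(b - 2)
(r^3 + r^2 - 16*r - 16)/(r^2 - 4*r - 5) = (r^2 - 16)/(r - 5)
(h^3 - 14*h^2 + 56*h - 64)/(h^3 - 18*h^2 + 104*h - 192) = (h - 2)/(h - 6)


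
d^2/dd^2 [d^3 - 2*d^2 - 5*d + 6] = 6*d - 4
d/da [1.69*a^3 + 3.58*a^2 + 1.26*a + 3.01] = 5.07*a^2 + 7.16*a + 1.26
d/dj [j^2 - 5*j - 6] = 2*j - 5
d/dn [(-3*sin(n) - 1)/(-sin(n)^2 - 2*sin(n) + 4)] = (-2*sin(n) + 3*cos(n)^2 - 17)*cos(n)/(sin(n)^2 + 2*sin(n) - 4)^2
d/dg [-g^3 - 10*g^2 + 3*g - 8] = -3*g^2 - 20*g + 3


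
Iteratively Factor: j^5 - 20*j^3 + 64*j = (j + 2)*(j^4 - 2*j^3 - 16*j^2 + 32*j) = j*(j + 2)*(j^3 - 2*j^2 - 16*j + 32) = j*(j - 2)*(j + 2)*(j^2 - 16) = j*(j - 2)*(j + 2)*(j + 4)*(j - 4)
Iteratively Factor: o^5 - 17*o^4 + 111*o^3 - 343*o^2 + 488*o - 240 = (o - 1)*(o^4 - 16*o^3 + 95*o^2 - 248*o + 240) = (o - 3)*(o - 1)*(o^3 - 13*o^2 + 56*o - 80) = (o - 4)*(o - 3)*(o - 1)*(o^2 - 9*o + 20) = (o - 4)^2*(o - 3)*(o - 1)*(o - 5)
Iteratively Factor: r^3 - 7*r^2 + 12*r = (r - 3)*(r^2 - 4*r) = (r - 4)*(r - 3)*(r)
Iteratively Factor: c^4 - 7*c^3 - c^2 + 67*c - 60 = (c - 1)*(c^3 - 6*c^2 - 7*c + 60) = (c - 4)*(c - 1)*(c^2 - 2*c - 15) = (c - 4)*(c - 1)*(c + 3)*(c - 5)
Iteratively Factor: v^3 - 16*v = (v)*(v^2 - 16) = v*(v - 4)*(v + 4)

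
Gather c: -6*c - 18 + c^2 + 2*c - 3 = c^2 - 4*c - 21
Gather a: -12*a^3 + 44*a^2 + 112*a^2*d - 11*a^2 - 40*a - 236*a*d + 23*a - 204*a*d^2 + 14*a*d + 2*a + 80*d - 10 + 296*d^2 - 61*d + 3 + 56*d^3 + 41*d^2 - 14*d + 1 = -12*a^3 + a^2*(112*d + 33) + a*(-204*d^2 - 222*d - 15) + 56*d^3 + 337*d^2 + 5*d - 6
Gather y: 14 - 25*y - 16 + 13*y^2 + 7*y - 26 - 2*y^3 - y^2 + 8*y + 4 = -2*y^3 + 12*y^2 - 10*y - 24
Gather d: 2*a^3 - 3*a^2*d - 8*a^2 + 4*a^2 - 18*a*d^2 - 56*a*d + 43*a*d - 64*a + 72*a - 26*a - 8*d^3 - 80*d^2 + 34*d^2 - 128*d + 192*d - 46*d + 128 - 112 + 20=2*a^3 - 4*a^2 - 18*a - 8*d^3 + d^2*(-18*a - 46) + d*(-3*a^2 - 13*a + 18) + 36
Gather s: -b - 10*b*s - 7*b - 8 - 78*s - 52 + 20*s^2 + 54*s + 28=-8*b + 20*s^2 + s*(-10*b - 24) - 32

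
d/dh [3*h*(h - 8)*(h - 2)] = 9*h^2 - 60*h + 48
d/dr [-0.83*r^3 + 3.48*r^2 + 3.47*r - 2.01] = -2.49*r^2 + 6.96*r + 3.47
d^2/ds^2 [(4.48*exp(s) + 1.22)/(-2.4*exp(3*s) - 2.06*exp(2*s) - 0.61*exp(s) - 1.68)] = (-103.2192*exp(6*s) - 129.69216*exp(5*s) - 59.124928*exp(4*s) + 216.17232*exp(3*s) + 132.698508*exp(2*s) + 21.025846*exp(s) - 11.394096)*exp(s)/(13.824*exp(9*s) + 35.5968*exp(8*s) + 41.09472*exp(7*s) + 55.867256*exp(6*s) + 60.280428*exp(5*s) + 38.444442*exp(4*s) + 33.214789*exp(3*s) + 19.317816*exp(2*s) + 5.164992*exp(s) + 4.741632)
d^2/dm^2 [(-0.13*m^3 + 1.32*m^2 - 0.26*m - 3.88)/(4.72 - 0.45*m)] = (0.05265*m^3 - 1.65672*m^2 + 17.377152*m - 56.139096)/(0.091125*m^3 - 2.8674*m^2 + 30.07584*m - 105.154048)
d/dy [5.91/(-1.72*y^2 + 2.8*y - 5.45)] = (20.3304*y - 16.548)/(1.72*y^2 - 2.8*y + 5.45)^2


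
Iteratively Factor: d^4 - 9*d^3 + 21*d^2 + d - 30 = (d - 5)*(d^3 - 4*d^2 + d + 6) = (d - 5)*(d - 3)*(d^2 - d - 2) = (d - 5)*(d - 3)*(d + 1)*(d - 2)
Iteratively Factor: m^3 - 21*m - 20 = (m + 4)*(m^2 - 4*m - 5) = (m - 5)*(m + 4)*(m + 1)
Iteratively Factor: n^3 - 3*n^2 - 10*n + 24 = (n - 2)*(n^2 - n - 12) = (n - 2)*(n + 3)*(n - 4)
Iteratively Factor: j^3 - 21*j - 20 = (j + 1)*(j^2 - j - 20) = (j + 1)*(j + 4)*(j - 5)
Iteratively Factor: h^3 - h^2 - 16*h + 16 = (h + 4)*(h^2 - 5*h + 4) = (h - 4)*(h + 4)*(h - 1)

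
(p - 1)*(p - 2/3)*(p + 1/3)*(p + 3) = p^4 + 5*p^3/3 - 35*p^2/9 + 5*p/9 + 2/3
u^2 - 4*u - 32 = (u - 8)*(u + 4)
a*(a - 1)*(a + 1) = a^3 - a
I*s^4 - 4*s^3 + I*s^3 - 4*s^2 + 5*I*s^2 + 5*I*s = s*(s - I)*(s + 5*I)*(I*s + I)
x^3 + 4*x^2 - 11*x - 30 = (x - 3)*(x + 2)*(x + 5)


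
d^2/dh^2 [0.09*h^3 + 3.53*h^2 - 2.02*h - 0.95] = 0.54*h + 7.06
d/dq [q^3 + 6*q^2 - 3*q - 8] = 3*q^2 + 12*q - 3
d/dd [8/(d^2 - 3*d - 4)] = 8*(3 - 2*d)/(-d^2 + 3*d + 4)^2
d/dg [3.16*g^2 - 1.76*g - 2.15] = 6.32*g - 1.76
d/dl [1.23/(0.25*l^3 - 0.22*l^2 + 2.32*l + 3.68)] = (-0.9225*l^2 + 0.5412*l - 2.8536)/(0.25*l^3 - 0.22*l^2 + 2.32*l + 3.68)^2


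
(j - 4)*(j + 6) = j^2 + 2*j - 24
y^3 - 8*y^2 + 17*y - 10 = (y - 5)*(y - 2)*(y - 1)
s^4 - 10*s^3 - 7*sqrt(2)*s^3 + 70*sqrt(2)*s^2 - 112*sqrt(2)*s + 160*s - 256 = (s - 8)*(s - 2)*(s - 8*sqrt(2))*(s + sqrt(2))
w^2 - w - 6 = (w - 3)*(w + 2)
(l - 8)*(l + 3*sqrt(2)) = l^2 - 8*l + 3*sqrt(2)*l - 24*sqrt(2)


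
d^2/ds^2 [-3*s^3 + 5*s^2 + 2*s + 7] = 10 - 18*s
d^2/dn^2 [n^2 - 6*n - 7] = 2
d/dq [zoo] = 0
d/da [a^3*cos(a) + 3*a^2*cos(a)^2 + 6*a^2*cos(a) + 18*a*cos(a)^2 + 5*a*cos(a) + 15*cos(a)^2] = -a^3*sin(a) - 6*a^2*sin(a) - 3*a^2*sin(2*a) + 3*a^2*cos(a) - 5*a*sin(a) - 18*a*sin(2*a) + 6*a*cos(a)^2 + 12*a*cos(a) - 15*sin(2*a) + 18*cos(a)^2 + 5*cos(a)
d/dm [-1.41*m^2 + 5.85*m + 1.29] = 5.85 - 2.82*m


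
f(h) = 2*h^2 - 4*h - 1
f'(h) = 4*h - 4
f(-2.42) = 20.39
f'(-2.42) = -13.68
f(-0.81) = 3.55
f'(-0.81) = -7.24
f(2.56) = 1.87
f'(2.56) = 6.24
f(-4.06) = 48.21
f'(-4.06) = -20.24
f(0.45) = -2.40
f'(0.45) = -2.20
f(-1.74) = 12.02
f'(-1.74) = -10.96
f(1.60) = -2.28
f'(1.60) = 2.40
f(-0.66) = 2.51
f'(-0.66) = -6.64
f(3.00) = 5.00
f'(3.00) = 8.00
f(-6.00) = 95.00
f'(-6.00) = -28.00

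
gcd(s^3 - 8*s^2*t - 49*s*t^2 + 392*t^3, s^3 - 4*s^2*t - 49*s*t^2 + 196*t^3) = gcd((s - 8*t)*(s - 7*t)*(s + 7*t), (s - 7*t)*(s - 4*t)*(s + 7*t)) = s^2 - 49*t^2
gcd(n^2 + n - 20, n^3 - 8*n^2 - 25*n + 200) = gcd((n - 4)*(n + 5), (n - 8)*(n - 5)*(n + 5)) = n + 5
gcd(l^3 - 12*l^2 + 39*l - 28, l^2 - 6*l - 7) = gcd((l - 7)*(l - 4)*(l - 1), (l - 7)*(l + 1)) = l - 7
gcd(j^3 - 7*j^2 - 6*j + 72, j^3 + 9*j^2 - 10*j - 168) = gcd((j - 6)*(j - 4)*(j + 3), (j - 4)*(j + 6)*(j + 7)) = j - 4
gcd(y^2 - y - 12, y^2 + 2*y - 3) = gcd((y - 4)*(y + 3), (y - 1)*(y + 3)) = y + 3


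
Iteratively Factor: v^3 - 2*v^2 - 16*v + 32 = (v - 2)*(v^2 - 16) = (v - 4)*(v - 2)*(v + 4)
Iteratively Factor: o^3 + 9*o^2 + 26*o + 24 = (o + 3)*(o^2 + 6*o + 8) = (o + 3)*(o + 4)*(o + 2)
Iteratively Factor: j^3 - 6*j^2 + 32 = (j + 2)*(j^2 - 8*j + 16) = (j - 4)*(j + 2)*(j - 4)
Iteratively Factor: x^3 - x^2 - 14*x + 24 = (x - 2)*(x^2 + x - 12) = (x - 2)*(x + 4)*(x - 3)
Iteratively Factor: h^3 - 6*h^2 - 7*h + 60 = (h + 3)*(h^2 - 9*h + 20) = (h - 5)*(h + 3)*(h - 4)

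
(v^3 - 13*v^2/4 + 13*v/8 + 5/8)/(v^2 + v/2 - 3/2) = (8*v^2 - 18*v - 5)/(4*(2*v + 3))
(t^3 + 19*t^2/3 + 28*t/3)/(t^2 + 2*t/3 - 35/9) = 3*t*(t + 4)/(3*t - 5)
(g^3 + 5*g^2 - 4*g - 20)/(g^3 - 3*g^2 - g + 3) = (g^3 + 5*g^2 - 4*g - 20)/(g^3 - 3*g^2 - g + 3)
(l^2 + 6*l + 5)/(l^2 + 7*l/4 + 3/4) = 4*(l + 5)/(4*l + 3)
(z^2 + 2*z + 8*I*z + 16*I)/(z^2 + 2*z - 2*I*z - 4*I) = (z + 8*I)/(z - 2*I)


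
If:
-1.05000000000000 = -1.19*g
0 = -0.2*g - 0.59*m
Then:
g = 0.88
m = -0.30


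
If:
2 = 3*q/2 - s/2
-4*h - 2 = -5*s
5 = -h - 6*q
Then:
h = -69/13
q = 2/39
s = -50/13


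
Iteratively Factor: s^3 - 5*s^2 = (s - 5)*(s^2) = s*(s - 5)*(s)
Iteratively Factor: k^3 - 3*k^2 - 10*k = (k)*(k^2 - 3*k - 10) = k*(k - 5)*(k + 2)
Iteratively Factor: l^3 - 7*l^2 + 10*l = (l)*(l^2 - 7*l + 10) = l*(l - 2)*(l - 5)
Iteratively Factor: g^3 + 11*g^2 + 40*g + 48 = (g + 4)*(g^2 + 7*g + 12) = (g + 3)*(g + 4)*(g + 4)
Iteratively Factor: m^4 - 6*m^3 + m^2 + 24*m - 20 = (m - 2)*(m^3 - 4*m^2 - 7*m + 10) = (m - 5)*(m - 2)*(m^2 + m - 2) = (m - 5)*(m - 2)*(m - 1)*(m + 2)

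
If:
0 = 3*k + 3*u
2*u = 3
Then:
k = -3/2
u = 3/2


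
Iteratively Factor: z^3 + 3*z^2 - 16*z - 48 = (z - 4)*(z^2 + 7*z + 12) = (z - 4)*(z + 4)*(z + 3)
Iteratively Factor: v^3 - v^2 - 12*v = (v - 4)*(v^2 + 3*v) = (v - 4)*(v + 3)*(v)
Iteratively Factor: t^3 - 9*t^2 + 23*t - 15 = (t - 5)*(t^2 - 4*t + 3) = (t - 5)*(t - 1)*(t - 3)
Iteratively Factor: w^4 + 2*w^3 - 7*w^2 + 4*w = (w - 1)*(w^3 + 3*w^2 - 4*w) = w*(w - 1)*(w^2 + 3*w - 4) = w*(w - 1)*(w + 4)*(w - 1)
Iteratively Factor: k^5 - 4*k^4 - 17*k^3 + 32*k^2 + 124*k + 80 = (k + 2)*(k^4 - 6*k^3 - 5*k^2 + 42*k + 40) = (k - 5)*(k + 2)*(k^3 - k^2 - 10*k - 8) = (k - 5)*(k + 1)*(k + 2)*(k^2 - 2*k - 8) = (k - 5)*(k + 1)*(k + 2)^2*(k - 4)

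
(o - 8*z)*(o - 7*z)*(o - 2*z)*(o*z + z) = o^4*z - 17*o^3*z^2 + o^3*z + 86*o^2*z^3 - 17*o^2*z^2 - 112*o*z^4 + 86*o*z^3 - 112*z^4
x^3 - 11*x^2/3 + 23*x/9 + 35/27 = (x - 7/3)*(x - 5/3)*(x + 1/3)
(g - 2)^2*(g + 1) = g^3 - 3*g^2 + 4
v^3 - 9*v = v*(v - 3)*(v + 3)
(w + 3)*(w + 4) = w^2 + 7*w + 12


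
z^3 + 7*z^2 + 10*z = z*(z + 2)*(z + 5)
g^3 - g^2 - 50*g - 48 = (g - 8)*(g + 1)*(g + 6)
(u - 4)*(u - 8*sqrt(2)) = u^2 - 8*sqrt(2)*u - 4*u + 32*sqrt(2)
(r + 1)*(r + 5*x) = r^2 + 5*r*x + r + 5*x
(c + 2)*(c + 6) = c^2 + 8*c + 12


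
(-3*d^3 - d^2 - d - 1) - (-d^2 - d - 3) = 2 - 3*d^3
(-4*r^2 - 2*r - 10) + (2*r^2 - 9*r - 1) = -2*r^2 - 11*r - 11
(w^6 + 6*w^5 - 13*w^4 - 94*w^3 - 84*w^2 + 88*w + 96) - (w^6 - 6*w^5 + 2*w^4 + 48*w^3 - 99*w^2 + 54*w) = 12*w^5 - 15*w^4 - 142*w^3 + 15*w^2 + 34*w + 96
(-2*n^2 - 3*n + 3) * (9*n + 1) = -18*n^3 - 29*n^2 + 24*n + 3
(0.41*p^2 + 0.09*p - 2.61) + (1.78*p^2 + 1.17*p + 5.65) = 2.19*p^2 + 1.26*p + 3.04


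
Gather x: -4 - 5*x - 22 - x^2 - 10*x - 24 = -x^2 - 15*x - 50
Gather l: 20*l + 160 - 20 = 20*l + 140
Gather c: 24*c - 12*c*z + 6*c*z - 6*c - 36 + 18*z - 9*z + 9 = c*(18 - 6*z) + 9*z - 27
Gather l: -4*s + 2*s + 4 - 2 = 2 - 2*s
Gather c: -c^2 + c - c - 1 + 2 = 1 - c^2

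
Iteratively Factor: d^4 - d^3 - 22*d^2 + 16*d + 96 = (d + 2)*(d^3 - 3*d^2 - 16*d + 48) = (d - 3)*(d + 2)*(d^2 - 16) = (d - 3)*(d + 2)*(d + 4)*(d - 4)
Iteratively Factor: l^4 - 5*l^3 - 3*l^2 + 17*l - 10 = (l - 1)*(l^3 - 4*l^2 - 7*l + 10) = (l - 1)^2*(l^2 - 3*l - 10) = (l - 1)^2*(l + 2)*(l - 5)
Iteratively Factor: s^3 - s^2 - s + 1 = (s + 1)*(s^2 - 2*s + 1) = (s - 1)*(s + 1)*(s - 1)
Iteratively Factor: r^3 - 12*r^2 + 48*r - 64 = (r - 4)*(r^2 - 8*r + 16) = (r - 4)^2*(r - 4)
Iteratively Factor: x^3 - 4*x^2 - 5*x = (x - 5)*(x^2 + x) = (x - 5)*(x + 1)*(x)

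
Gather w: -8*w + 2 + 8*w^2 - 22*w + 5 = 8*w^2 - 30*w + 7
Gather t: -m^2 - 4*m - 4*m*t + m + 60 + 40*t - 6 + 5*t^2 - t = -m^2 - 3*m + 5*t^2 + t*(39 - 4*m) + 54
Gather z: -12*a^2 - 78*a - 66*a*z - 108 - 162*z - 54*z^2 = -12*a^2 - 78*a - 54*z^2 + z*(-66*a - 162) - 108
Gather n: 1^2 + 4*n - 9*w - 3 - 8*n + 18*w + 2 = -4*n + 9*w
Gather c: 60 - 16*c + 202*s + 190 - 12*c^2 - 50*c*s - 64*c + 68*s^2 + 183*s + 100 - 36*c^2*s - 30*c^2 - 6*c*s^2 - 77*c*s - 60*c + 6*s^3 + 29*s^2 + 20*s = c^2*(-36*s - 42) + c*(-6*s^2 - 127*s - 140) + 6*s^3 + 97*s^2 + 405*s + 350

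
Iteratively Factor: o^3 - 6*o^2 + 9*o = (o - 3)*(o^2 - 3*o) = o*(o - 3)*(o - 3)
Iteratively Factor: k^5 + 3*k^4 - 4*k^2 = (k - 1)*(k^4 + 4*k^3 + 4*k^2) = k*(k - 1)*(k^3 + 4*k^2 + 4*k) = k*(k - 1)*(k + 2)*(k^2 + 2*k) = k*(k - 1)*(k + 2)^2*(k)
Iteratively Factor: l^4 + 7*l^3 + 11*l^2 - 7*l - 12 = (l + 3)*(l^3 + 4*l^2 - l - 4) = (l + 1)*(l + 3)*(l^2 + 3*l - 4) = (l - 1)*(l + 1)*(l + 3)*(l + 4)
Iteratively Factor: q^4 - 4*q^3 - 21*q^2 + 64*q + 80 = (q + 1)*(q^3 - 5*q^2 - 16*q + 80) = (q + 1)*(q + 4)*(q^2 - 9*q + 20) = (q - 5)*(q + 1)*(q + 4)*(q - 4)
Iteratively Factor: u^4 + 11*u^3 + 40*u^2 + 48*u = (u + 4)*(u^3 + 7*u^2 + 12*u) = u*(u + 4)*(u^2 + 7*u + 12) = u*(u + 4)^2*(u + 3)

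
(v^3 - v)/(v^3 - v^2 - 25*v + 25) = v*(v + 1)/(v^2 - 25)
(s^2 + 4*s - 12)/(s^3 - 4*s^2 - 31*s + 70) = (s + 6)/(s^2 - 2*s - 35)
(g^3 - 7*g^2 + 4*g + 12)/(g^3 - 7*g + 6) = (g^2 - 5*g - 6)/(g^2 + 2*g - 3)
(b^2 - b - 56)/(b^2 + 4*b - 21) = (b - 8)/(b - 3)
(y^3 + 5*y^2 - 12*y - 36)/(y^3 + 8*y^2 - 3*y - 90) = (y + 2)/(y + 5)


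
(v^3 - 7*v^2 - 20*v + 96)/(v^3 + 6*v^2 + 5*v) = (v^3 - 7*v^2 - 20*v + 96)/(v*(v^2 + 6*v + 5))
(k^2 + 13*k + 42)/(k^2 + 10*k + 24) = (k + 7)/(k + 4)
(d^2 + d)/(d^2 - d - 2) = d/(d - 2)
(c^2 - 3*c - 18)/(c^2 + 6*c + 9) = (c - 6)/(c + 3)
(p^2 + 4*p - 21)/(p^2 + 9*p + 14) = (p - 3)/(p + 2)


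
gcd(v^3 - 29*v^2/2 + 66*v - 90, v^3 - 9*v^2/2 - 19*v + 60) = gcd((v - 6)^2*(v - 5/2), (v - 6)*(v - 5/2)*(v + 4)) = v^2 - 17*v/2 + 15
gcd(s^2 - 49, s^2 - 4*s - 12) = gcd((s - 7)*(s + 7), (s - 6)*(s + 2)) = 1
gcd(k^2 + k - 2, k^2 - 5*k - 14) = k + 2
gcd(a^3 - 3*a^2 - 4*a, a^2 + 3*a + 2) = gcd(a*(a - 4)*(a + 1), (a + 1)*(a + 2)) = a + 1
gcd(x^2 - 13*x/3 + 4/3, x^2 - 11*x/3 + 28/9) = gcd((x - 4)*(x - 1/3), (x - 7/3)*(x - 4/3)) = 1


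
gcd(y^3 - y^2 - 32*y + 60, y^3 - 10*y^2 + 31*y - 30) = y^2 - 7*y + 10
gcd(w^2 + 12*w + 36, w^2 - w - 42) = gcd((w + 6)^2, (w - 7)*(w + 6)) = w + 6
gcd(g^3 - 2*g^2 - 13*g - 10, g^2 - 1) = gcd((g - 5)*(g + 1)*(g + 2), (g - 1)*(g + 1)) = g + 1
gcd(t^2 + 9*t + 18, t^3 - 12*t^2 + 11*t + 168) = t + 3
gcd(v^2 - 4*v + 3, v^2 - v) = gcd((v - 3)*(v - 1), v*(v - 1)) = v - 1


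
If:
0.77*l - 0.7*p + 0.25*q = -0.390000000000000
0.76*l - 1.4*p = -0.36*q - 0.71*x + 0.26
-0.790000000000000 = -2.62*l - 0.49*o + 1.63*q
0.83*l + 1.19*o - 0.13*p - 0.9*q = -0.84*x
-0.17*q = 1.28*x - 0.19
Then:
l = -0.63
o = -1.38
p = -0.81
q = -1.90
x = 0.40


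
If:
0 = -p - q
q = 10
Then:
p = -10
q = 10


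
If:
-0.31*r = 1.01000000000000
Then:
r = -3.26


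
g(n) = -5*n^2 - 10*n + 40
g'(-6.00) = 50.00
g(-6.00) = -80.00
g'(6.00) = -70.00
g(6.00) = -200.00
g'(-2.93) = 19.30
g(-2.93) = 26.38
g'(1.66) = -26.60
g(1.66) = 9.62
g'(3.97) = -49.70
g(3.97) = -78.50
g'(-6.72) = 57.20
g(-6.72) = -118.59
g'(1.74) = -27.40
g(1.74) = 7.46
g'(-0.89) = -1.10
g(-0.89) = 44.94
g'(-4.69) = 36.90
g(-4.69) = -23.08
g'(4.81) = -58.10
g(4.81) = -123.78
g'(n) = -10*n - 10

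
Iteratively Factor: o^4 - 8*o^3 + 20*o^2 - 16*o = (o - 2)*(o^3 - 6*o^2 + 8*o) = (o - 2)^2*(o^2 - 4*o) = o*(o - 2)^2*(o - 4)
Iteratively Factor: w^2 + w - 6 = (w - 2)*(w + 3)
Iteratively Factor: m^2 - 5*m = (m - 5)*(m)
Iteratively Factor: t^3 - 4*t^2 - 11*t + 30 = (t - 5)*(t^2 + t - 6) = (t - 5)*(t - 2)*(t + 3)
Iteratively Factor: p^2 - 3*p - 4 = (p - 4)*(p + 1)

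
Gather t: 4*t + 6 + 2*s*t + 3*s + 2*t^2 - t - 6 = 3*s + 2*t^2 + t*(2*s + 3)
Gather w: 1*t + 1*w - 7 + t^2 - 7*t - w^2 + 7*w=t^2 - 6*t - w^2 + 8*w - 7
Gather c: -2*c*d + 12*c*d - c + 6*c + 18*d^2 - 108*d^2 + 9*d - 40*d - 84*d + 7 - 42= c*(10*d + 5) - 90*d^2 - 115*d - 35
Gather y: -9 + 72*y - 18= 72*y - 27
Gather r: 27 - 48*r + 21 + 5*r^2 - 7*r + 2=5*r^2 - 55*r + 50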